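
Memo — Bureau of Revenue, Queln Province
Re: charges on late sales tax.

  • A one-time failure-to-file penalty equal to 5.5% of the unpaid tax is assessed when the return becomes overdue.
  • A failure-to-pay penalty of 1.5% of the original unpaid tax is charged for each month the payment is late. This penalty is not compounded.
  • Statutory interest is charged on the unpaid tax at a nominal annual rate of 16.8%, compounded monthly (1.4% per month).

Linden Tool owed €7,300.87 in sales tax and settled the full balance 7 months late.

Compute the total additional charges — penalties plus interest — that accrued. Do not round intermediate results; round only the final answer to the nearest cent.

Failure-to-file penalty: 5.5% × €7,300.87 = €401.55…
Failure-to-pay penalty = 1.5% × €7,300.87 × 7 mo = €766.59…
Interest: €7,300.87 × ((1 + 0.014)^7 − 1) = €7,300.87 × 0.1022134… = €746.2467…
Penalties + interest = €1,168.1392 + €746.2467… = €1,914.39

€1,914.39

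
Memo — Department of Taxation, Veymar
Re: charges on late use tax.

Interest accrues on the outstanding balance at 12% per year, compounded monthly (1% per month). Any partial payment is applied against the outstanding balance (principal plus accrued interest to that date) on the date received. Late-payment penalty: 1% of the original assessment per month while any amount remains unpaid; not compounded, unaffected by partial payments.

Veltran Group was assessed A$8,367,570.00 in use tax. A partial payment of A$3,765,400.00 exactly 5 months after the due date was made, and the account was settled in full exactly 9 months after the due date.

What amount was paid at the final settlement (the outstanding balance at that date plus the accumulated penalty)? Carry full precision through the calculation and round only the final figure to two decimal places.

A$5,986,279.04

Balance at month 5: A$8,367,570.0000 × (1 + 0.01)^5 = A$8,794,400.1649…
After A$3,765,400.00 payment: A$8,794,400.1649… − A$3,765,400.00 = A$5,029,000.1649…
Balance at month 9: A$5,029,000.1649… × (1 + 0.01)^4 = A$5,233,197.7379…
Penalty: 9 × 1% × A$8,367,570.00 = A$753,081.30
Final settlement = outstanding balance + penalty = A$5,233,197.7379… + A$753,081.30 = A$5,986,279.04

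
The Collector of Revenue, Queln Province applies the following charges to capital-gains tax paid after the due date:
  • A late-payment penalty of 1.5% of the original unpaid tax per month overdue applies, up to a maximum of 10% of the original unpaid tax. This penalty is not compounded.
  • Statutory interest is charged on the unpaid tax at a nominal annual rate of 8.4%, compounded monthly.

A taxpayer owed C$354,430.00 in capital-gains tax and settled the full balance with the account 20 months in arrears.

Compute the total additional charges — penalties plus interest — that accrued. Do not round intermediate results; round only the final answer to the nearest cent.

Penalty (uncapped): 20 × 1.5% × C$354,430.00 = C$106,329.00; cap = 10% × C$354,430.00 = C$35,443.00 → penalty = C$35,443.00
Interest (8.4%/yr ÷ 12 = 0.7%/month): C$354,430.00 × ((1 + 0.007)^20 − 1) = C$53,062.7495…
Penalties + interest = C$35,443.0000 + C$53,062.7495… = C$88,505.75

C$88,505.75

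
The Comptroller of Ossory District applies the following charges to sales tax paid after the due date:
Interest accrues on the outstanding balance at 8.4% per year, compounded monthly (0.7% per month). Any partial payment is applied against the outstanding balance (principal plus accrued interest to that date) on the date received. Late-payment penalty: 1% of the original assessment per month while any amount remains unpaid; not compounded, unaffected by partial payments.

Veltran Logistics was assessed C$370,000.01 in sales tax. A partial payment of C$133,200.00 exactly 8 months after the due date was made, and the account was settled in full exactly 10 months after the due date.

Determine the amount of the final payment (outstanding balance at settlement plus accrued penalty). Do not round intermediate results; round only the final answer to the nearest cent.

C$298,659.95

Balance at month 8: C$370,000.0100 × (1 + 0.007)^8 = C$391,234.8201…
After C$133,200.00 payment: C$391,234.8201… − C$133,200.00 = C$258,034.8201…
Balance at month 10: C$258,034.8201… × (1 + 0.007)^2 = C$261,659.9513…
Penalty: 10 × 1% × C$370,000.01 = C$37,000.00…
Final settlement = outstanding balance + penalty = C$261,659.9513… + C$37,000.00… = C$298,659.95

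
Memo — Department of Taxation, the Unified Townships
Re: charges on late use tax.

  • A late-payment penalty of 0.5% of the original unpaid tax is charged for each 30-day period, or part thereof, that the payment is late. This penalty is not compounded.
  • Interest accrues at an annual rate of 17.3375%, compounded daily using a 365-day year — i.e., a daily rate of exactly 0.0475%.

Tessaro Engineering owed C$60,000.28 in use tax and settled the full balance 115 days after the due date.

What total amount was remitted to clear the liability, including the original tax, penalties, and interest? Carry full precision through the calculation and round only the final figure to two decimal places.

Penalty periods: ⌈115/30⌉ = 4; penalty = 4 × 0.5% × C$60,000.28 = C$1,200.01…
Interest: C$60,000.28 × ((1 + 0.000475)^115 − 1) = C$60,000.28 × 0.05613079… = C$3,367.8630…
Total = C$60,000.28 + C$1,200.0056 + C$3,367.8630… = C$64,568.15

C$64,568.15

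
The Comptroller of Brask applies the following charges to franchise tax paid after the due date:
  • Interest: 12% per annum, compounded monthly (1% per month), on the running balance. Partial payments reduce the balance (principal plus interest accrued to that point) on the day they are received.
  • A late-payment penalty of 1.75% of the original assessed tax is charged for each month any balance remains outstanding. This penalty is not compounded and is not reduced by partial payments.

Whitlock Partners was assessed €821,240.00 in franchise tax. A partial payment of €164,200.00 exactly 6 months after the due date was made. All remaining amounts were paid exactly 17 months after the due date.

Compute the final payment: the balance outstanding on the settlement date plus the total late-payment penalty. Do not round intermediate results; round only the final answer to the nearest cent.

€1,033,724.33

Balance at month 6: €821,240.0000 × (1 + 0.01)^6 = €871,762.8085…
After €164,200.00 payment: €871,762.8085… − €164,200.00 = €707,562.8085…
Balance at month 17: €707,562.8085… × (1 + 0.01)^11 = €789,405.4287…
Penalty: 17 × 1.75% × €821,240.00 = €244,318.90
Final settlement = outstanding balance + penalty = €789,405.4287… + €244,318.90 = €1,033,724.33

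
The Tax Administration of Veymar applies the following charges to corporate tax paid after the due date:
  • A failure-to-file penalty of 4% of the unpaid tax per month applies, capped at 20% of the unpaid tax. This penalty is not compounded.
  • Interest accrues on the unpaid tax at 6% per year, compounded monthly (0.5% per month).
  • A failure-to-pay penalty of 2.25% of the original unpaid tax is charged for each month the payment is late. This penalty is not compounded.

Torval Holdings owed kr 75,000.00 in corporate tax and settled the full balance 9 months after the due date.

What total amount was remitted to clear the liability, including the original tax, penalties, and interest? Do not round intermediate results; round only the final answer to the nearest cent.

kr 108,630.79

Failure-to-file: 9 × 4% × kr 75,000.00 = kr 27,000.00, capped at 20% × kr 75,000.00 = kr 15,000.00
Failure-to-pay penalty = 2.25% × kr 75,000.00 × 9 mo = kr 15,187.50
Interest: kr 75,000.00 × ((1 + 0.005)^9 − 1) = kr 75,000.00 × 0.0459106… = kr 3,443.2934…
Total = kr 75,000.00 + kr 30,187.5000 + kr 3,443.2934… = kr 108,630.79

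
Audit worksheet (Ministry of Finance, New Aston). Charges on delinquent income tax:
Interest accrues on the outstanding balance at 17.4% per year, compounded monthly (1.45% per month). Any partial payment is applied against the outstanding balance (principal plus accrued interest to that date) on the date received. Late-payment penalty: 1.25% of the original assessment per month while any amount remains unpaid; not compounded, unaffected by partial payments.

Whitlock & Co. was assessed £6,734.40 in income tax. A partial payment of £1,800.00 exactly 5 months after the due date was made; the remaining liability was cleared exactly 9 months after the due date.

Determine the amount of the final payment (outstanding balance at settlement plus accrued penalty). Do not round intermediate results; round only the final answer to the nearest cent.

£6,516.90

Balance at month 5: £6,734.4000 × (1 + 0.0145)^5 = £7,237.0099…
After £1,800.00 payment: £7,237.0099… − £1,800.00 = £5,437.0099…
Balance at month 9: £5,437.0099… × (1 + 0.0145)^4 = £5,759.2818…
Penalty: 9 × 1.25% × £6,734.40 = £757.62
Final settlement = outstanding balance + penalty = £5,759.2818… + £757.62 = £6,516.90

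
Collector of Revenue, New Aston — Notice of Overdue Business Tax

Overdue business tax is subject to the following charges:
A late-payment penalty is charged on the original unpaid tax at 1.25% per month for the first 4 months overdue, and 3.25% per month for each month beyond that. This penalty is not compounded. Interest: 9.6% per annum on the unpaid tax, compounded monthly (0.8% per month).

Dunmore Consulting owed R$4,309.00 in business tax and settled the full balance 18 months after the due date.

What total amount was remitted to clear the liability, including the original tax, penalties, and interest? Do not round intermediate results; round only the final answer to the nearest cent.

R$7,149.59

Penalty, months 1–4: 4 × 1.25% × R$4,309.00 = R$215.45
Penalty, months 5–18: 14 × 3.25% × R$4,309.00 = R$1,960.60…
Interest: R$4,309.00 × ((1 + 0.008)^18 − 1) = R$4,309.00 × 0.1542226… = R$664.5452…
Total = R$4,309.00 + R$2,176.0450 + R$664.5452… = R$7,149.59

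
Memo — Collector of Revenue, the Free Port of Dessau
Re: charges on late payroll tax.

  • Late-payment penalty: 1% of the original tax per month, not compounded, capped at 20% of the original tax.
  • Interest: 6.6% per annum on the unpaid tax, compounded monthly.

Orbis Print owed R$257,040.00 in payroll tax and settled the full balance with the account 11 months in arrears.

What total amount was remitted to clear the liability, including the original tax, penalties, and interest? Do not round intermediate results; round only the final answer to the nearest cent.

Penalty: 11 × 1% × R$257,040.00 = R$28,274.40 (below the 20% cap of R$51,408.00)
Interest (6.6%/yr ÷ 12 = 0.55%/month): R$257,040.00 × ((1 + 0.0055)^11 − 1) = R$15,985.7047…
Total = R$257,040.00 + R$28,274.4000 + R$15,985.7047… = R$301,300.10

R$301,300.10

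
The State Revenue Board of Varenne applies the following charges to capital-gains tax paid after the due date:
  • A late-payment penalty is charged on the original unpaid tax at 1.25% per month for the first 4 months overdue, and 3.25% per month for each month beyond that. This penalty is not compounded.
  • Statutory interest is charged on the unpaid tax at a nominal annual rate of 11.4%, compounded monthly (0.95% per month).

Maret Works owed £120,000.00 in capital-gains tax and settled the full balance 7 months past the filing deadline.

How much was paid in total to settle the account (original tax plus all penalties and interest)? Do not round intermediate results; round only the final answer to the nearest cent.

£145,911.07

Penalty, months 1–4: 4 × 1.25% × £120,000.00 = £6,000.00
Penalty, months 5–7: 3 × 3.25% × £120,000.00 = £11,700.00
Interest: £120,000.00 × ((1 + 0.0095)^7 − 1) = £120,000.00 × 0.0684255… = £8,211.0654…
Total = £120,000.00 + £17,700.0000 + £8,211.0654… = £145,911.07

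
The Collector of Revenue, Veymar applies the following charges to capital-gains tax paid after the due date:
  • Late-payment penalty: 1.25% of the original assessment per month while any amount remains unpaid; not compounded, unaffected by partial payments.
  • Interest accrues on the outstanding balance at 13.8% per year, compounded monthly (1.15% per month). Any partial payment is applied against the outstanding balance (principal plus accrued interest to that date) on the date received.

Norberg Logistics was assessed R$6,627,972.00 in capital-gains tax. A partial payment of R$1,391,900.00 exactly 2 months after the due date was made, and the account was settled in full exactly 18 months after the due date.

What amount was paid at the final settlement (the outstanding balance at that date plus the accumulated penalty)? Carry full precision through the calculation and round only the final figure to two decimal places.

Balance at month 2: R$6,627,972.0000 × (1 + 0.0115)^2 = R$6,781,291.9053…
After R$1,391,900.00 payment: R$6,781,291.9053… − R$1,391,900.00 = R$5,389,391.9053…
Balance at month 18: R$5,389,391.9053… × (1 + 0.0115)^16 = R$6,471,336.1477…
Penalty: 18 × 1.25% × R$6,627,972.00 = R$1,491,293.70
Final settlement = outstanding balance + penalty = R$6,471,336.1477… + R$1,491,293.70 = R$7,962,629.85

R$7,962,629.85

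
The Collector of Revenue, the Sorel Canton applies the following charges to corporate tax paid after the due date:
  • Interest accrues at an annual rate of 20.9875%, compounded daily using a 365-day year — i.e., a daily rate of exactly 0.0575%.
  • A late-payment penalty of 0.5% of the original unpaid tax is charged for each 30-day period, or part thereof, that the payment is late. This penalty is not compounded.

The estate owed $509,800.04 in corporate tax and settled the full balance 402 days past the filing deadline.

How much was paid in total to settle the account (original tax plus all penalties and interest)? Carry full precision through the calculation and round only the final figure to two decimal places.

$678,015.97

Penalty periods: ⌈402/30⌉ = 14; penalty = 14 × 0.5% × $509,800.04 = $35,686.00…
Interest: $509,800.04 × ((1 + 0.000575)^402 − 1) = $509,800.04 × 0.25996453… = $132,529.9278…
Total = $509,800.04 + $35,686.0028 + $132,529.9278… = $678,015.97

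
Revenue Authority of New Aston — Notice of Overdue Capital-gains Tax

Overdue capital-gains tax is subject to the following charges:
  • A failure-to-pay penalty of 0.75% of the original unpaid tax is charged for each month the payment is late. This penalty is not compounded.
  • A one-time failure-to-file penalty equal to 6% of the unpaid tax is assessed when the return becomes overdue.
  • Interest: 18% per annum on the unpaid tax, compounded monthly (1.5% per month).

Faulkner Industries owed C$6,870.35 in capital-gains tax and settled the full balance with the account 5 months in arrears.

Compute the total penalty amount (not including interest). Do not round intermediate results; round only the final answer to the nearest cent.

C$669.86

Failure-to-file penalty: 6% × C$6,870.35 = C$412.22…
Failure-to-pay penalty = 0.75% × C$6,870.35 × 5 mo = C$257.64…
Total penalty = C$412.22… + C$257.64… = C$669.86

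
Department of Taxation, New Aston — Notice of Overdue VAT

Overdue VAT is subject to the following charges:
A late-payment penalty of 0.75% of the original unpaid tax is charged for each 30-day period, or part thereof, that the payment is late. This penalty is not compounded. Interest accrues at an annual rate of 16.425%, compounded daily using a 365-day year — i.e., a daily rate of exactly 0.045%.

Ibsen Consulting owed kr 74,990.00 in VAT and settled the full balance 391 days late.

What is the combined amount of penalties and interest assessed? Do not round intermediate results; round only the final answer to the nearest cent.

kr 22,296.87

Penalty periods: ⌈391/30⌉ = 14; penalty = 14 × 0.75% × kr 74,990.00 = kr 7,873.95
Interest: kr 74,990.00 × ((1 + 0.00045)^391 − 1) = kr 74,990.00 × 0.19233125… = kr 14,422.9203…
Penalties + interest = kr 7,873.9500 + kr 14,422.9203… = kr 22,296.87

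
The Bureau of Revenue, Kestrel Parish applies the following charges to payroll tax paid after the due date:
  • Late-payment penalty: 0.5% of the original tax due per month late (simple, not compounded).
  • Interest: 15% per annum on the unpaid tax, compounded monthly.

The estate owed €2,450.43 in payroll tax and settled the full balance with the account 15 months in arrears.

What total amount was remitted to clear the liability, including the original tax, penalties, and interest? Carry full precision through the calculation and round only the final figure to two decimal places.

€3,136.13

Late-payment penalty: 15 × 0.5% × €2,450.43 = €183.78…
Interest (15%/yr ÷ 12 = 1.25%/month): €2,450.43 × ((1 + 0.0125)^15 − 1) = €501.9196…
Total = €2,450.43 + €183.7823… + €501.9196… = €3,136.13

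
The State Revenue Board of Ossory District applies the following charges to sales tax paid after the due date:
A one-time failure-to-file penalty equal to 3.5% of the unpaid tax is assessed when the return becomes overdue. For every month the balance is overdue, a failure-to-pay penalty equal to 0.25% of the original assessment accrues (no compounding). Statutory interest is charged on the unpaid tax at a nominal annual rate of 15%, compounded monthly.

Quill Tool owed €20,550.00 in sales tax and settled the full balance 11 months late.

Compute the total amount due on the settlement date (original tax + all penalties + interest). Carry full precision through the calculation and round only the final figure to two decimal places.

Failure-to-file penalty: 3.5% × €20,550.00 = €719.25
Failure-to-pay penalty: 11 × 0.25% × €20,550.00 = €565.13…
Interest (15%/yr ÷ 12 = 1.25%/month): €20,550.00 × ((1 + 0.0125)^11 − 1) = €3,009.0176…
Total = €20,550.00 + €1,284.3750 + €3,009.0176… = €24,843.39

€24,843.39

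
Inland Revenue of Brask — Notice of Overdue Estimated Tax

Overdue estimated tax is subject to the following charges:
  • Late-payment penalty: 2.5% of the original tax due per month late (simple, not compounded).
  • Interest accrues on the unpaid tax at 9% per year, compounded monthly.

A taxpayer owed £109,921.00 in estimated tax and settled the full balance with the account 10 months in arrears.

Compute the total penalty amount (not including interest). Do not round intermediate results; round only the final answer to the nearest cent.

Late-payment penalty = 2.5% × £109,921.00 × 10 mo = £27,480.25

£27,480.25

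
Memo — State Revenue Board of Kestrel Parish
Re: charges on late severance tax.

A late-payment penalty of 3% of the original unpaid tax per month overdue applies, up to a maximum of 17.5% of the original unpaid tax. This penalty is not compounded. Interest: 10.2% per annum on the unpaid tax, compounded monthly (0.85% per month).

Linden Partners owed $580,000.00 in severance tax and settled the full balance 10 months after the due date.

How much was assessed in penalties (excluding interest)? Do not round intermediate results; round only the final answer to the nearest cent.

Penalty (uncapped): 10 × 3% × $580,000.00 = $174,000.00; cap = 17.5% × $580,000.00 = $101,500.00 → penalty = $101,500.00

$101,500.00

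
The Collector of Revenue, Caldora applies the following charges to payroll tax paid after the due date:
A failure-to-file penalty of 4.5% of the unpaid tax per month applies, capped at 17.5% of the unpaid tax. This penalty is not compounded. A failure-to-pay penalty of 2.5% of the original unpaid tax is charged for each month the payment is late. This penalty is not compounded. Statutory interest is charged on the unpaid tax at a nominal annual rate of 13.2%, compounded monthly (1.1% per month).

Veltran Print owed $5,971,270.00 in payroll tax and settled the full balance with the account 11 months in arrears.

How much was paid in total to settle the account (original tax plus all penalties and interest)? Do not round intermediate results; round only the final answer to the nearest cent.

Failure-to-file: 11 × 4.5% × $5,971,270.00 = $2,955,778.65, capped at 17.5% × $5,971,270.00 = $1,044,972.25
Failure-to-pay penalty: 11 × 2.5% × $5,971,270.00 = $1,642,099.25
Interest: $5,971,270.00 × ((1 + 0.011)^11 − 1) = $5,971,270.00 × 0.1278795… = $763,603.1519…
Total = $5,971,270.00 + $2,687,071.5000 + $763,603.1519… = $9,421,944.65

$9,421,944.65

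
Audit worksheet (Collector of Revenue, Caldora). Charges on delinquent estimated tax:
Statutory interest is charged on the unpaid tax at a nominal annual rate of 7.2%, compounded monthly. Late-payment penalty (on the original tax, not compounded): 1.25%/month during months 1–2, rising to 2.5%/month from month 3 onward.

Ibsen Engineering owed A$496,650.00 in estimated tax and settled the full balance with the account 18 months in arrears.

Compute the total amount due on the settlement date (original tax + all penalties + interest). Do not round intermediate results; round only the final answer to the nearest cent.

A$764,189.54

Penalty, months 1–2: 2 × 1.25% × A$496,650.00 = A$12,416.25
Penalty, months 3–18: 16 × 2.5% × A$496,650.00 = A$198,660.00
Interest (7.2%/yr ÷ 12 = 0.6%/month): A$496,650.00 × ((1 + 0.006)^18 − 1) = A$56,463.2889…
Total = A$496,650.00 + A$211,076.2500 + A$56,463.2889… = A$764,189.54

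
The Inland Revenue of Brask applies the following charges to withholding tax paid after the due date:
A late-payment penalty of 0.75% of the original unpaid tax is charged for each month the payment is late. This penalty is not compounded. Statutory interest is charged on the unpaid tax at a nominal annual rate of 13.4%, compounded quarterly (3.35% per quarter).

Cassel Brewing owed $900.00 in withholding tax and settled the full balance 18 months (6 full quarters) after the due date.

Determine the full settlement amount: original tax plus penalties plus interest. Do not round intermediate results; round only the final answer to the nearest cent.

Late-payment penalty = 0.75% × $900.00 × 18 mo = $121.50
Interest: $900.00 × ((1 + 0.0335)^6 − 1) = $900.00 × 0.2186048… = $196.7443…
Total = $900.00 + $121.5000 + $196.7443… = $1,218.24

$1,218.24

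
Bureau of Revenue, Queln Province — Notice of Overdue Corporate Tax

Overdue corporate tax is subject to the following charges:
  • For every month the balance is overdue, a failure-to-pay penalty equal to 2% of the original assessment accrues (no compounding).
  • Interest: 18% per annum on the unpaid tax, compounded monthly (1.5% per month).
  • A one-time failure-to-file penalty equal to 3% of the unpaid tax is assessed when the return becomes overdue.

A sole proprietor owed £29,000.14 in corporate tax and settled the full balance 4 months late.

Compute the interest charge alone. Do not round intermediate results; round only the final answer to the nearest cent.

Interest: £29,000.14 × ((1 + 0.015)^4 − 1) = £29,000.14 × 0.0613636… = £1,779.5516…

£1,779.55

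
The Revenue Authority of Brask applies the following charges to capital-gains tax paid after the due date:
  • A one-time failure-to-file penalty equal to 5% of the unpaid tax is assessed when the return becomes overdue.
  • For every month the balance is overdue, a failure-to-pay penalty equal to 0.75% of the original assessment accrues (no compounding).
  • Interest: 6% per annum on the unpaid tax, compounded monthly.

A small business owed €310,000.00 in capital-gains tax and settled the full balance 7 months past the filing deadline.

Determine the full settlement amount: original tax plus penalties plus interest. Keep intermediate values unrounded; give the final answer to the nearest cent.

Failure-to-file penalty: 5% × €310,000.00 = €15,500.00
Failure-to-pay penalty: 7 × 0.75% × €310,000.00 = €16,275.00
Interest (6%/yr ÷ 12 = 0.5%/month): €310,000.00 × ((1 + 0.005)^7 − 1) = €11,014.1131…
Total = €310,000.00 + €31,775.0000 + €11,014.1131… = €352,789.11

€352,789.11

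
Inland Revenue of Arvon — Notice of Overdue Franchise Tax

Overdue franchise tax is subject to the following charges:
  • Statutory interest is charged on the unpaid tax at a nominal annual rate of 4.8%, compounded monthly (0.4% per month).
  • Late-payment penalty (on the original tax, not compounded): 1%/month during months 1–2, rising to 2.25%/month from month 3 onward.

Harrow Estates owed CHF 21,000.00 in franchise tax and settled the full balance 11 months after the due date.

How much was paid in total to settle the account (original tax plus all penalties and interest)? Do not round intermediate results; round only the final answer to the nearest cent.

CHF 26,615.20

Penalty, months 1–2: 2 × 1% × CHF 21,000.00 = CHF 420.00
Penalty, months 3–11: 9 × 2.25% × CHF 21,000.00 = CHF 4,252.50
Interest: CHF 21,000.00 × ((1 + 0.004)^11 − 1) = CHF 21,000.00 × 0.0448906… = CHF 942.7035…
Total = CHF 21,000.00 + CHF 4,672.5000 + CHF 942.7035… = CHF 26,615.20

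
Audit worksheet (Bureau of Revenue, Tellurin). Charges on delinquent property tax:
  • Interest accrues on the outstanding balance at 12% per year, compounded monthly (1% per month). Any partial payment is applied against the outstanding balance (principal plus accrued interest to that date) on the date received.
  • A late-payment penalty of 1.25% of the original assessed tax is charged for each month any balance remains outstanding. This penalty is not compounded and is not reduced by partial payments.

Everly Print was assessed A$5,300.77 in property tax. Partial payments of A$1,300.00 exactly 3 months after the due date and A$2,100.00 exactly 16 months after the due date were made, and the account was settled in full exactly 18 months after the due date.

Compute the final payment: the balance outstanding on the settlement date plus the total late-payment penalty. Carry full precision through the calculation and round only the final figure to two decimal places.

A$3,881.71

Balance at month 3: A$5,300.7700 × (1 + 0.01)^3 = A$5,461.3886…
After A$1,300.00 payment: A$5,461.3886… − A$1,300.00 = A$4,161.3886…
Balance at month 16: A$4,161.3886… × (1 + 0.01)^13 = A$4,736.0484…
After A$2,100.00 payment: A$4,736.0484… − A$2,100.00 = A$2,636.0484…
Balance at month 18: A$2,636.0484… × (1 + 0.01)^2 = A$2,689.0330…
Penalty: 18 × 1.25% × A$5,300.77 = A$1,192.67…
Final settlement = outstanding balance + penalty = A$2,689.0330… + A$1,192.67… = A$3,881.71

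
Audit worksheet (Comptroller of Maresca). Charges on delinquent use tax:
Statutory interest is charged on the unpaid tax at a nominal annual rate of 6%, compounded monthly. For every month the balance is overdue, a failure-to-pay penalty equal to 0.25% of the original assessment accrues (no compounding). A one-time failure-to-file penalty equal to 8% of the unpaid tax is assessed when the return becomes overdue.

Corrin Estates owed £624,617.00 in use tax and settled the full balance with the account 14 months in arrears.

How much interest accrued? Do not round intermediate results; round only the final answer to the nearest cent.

Interest (6%/yr ÷ 12 = 0.5%/month): £624,617.00 × ((1 + 0.005)^14 − 1) = £45,173.0085…

£45,173.01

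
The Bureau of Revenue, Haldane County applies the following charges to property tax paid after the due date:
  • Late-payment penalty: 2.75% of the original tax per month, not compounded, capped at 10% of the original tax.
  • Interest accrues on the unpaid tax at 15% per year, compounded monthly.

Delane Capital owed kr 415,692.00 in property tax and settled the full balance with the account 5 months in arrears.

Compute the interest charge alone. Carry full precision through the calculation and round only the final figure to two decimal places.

kr 26,638.44

Interest (15%/yr ÷ 12 = 1.25%/month): kr 415,692.00 × ((1 + 0.0125)^5 − 1) = kr 26,638.4386…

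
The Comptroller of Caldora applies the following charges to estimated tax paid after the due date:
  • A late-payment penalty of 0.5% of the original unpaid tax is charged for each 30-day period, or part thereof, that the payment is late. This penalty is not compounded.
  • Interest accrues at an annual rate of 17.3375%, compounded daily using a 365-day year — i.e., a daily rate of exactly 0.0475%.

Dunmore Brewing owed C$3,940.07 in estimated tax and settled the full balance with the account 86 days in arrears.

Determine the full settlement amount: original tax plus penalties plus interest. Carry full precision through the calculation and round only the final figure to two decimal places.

C$4,163.42

Penalty periods: ⌈86/30⌉ = 3; penalty = 3 × 0.5% × C$3,940.07 = C$59.10…
Interest: C$3,940.07 × ((1 + 0.000475)^86 − 1) = C$3,940.07 × 0.04168574… = C$164.2447…
Total = C$3,940.07 + C$59.1011… + C$164.2447… = C$4,163.42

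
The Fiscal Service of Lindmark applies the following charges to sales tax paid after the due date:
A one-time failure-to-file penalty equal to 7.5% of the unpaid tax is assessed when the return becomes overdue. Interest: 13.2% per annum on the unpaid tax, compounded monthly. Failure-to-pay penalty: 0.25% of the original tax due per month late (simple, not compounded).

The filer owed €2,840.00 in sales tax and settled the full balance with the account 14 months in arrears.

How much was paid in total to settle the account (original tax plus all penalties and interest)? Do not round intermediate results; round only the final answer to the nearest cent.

€3,622.45

Failure-to-file penalty: 7.5% × €2,840.00 = €213.00
Failure-to-pay penalty: 14 × 0.25% × €2,840.00 = €99.40
Interest (13.2%/yr ÷ 12 = 1.1%/month): €2,840.00 × ((1 + 0.011)^14 − 1) = €470.0497…
Total = €2,840.00 + €312.4000 + €470.0497… = €3,622.45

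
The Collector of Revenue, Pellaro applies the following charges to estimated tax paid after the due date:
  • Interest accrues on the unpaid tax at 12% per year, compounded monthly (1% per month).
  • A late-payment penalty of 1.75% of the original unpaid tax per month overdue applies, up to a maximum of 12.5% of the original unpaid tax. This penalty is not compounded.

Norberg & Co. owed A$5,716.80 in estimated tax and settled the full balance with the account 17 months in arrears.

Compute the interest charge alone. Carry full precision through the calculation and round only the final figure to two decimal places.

Interest: A$5,716.80 × ((1 + 0.01)^17 − 1) = A$5,716.80 × 0.1843044… = A$1,053.6316…

A$1,053.63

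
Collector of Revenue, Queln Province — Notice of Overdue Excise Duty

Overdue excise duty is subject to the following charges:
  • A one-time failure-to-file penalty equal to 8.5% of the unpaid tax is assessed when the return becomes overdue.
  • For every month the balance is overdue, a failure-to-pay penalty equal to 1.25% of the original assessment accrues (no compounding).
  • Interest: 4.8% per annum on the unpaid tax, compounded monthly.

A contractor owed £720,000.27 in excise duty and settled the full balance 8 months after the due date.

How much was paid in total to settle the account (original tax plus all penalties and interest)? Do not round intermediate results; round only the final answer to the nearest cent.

£876,565.48

Failure-to-file penalty: 8.5% × £720,000.27 = £61,200.02…
Failure-to-pay penalty = 1.25% × £720,000.27 × 8 mo = £72,000.03…
Interest (4.8%/yr ÷ 12 = 0.4%/month): £720,000.27 × ((1 + 0.004)^8 − 1) = £23,365.1622…
Total = £720,000.27 + £133,200.0500… + £23,365.1622… = £876,565.48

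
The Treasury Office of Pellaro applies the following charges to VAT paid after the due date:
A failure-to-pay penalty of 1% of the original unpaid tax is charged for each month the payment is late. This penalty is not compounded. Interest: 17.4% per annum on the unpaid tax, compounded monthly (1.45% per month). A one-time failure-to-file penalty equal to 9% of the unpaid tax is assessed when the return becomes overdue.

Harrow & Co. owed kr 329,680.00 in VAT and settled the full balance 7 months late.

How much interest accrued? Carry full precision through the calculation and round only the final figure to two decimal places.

Interest: kr 329,680.00 × ((1 + 0.0145)^7 − 1) = kr 329,680.00 × 0.1060235… = kr 34,953.8316…

kr 34,953.83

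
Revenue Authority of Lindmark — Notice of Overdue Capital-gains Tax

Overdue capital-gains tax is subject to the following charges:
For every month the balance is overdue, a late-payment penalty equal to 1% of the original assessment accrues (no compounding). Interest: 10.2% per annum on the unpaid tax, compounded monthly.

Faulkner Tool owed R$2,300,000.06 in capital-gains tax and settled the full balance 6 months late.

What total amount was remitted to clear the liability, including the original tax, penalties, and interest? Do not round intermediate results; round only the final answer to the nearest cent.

R$2,557,821.12

Late-payment penalty = 1% × R$2,300,000.06 × 6 mo = R$138,000.00…
Interest (10.2%/yr ÷ 12 = 0.85%/month): R$2,300,000.06 × ((1 + 0.0085)^6 − 1) = R$119,821.0586…
Total = R$2,300,000.06 + R$138,000.0036 + R$119,821.0586… = R$2,557,821.12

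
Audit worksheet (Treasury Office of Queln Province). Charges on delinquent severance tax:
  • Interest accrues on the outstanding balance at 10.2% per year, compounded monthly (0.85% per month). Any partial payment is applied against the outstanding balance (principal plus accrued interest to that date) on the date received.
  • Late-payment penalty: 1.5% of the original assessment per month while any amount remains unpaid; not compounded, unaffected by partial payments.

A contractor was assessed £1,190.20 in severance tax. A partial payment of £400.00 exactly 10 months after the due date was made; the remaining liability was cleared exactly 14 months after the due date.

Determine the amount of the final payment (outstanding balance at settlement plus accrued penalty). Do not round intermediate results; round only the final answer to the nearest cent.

£1,176.10

Balance at month 10: £1,190.2000 × (1 + 0.0085)^10 = £1,295.3257…
After £400.00 payment: £1,295.3257… − £400.00 = £895.3257…
Balance at month 14: £895.3257… × (1 + 0.0085)^4 = £926.1571…
Penalty: 14 × 1.5% × £1,190.20 = £249.94…
Final settlement = outstanding balance + penalty = £926.1571… + £249.94… = £1,176.10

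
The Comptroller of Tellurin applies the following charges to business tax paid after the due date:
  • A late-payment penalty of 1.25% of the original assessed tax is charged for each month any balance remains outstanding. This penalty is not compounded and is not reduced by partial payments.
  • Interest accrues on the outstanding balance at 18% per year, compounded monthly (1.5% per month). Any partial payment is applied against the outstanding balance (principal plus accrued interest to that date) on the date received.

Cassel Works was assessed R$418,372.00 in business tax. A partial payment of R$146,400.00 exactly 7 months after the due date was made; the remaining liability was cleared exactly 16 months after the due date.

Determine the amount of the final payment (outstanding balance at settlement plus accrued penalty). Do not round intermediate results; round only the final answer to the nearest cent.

R$447,190.13

Balance at month 7: R$418,372.0000 × (1 + 0.015)^7 = R$464,328.0359…
After R$146,400.00 payment: R$464,328.0359… − R$146,400.00 = R$317,928.0359…
Balance at month 16: R$317,928.0359… × (1 + 0.015)^9 = R$363,515.7291…
Penalty: 16 × 1.25% × R$418,372.00 = R$83,674.40
Final settlement = outstanding balance + penalty = R$363,515.7291… + R$83,674.40 = R$447,190.13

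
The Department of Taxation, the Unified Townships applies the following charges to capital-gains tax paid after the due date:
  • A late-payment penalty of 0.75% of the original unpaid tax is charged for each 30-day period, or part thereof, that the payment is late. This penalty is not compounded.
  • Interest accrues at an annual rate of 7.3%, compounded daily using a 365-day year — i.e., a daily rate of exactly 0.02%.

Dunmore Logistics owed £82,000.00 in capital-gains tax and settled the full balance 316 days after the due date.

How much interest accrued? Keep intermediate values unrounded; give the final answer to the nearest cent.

Interest: £82,000.00 × ((1 + 0.0002)^316 − 1) = £82,000.00 × 0.06523313… = £5,349.1170…

£5,349.12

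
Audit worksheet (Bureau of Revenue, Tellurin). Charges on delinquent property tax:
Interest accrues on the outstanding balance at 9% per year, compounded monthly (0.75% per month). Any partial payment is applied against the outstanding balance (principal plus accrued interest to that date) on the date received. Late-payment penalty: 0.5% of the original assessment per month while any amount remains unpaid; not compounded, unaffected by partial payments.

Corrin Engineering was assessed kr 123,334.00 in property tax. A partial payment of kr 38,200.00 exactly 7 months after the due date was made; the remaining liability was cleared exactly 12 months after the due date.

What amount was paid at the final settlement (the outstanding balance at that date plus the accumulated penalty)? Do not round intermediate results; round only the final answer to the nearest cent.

Balance at month 7: kr 123,334.0000 × (1 + 0.0075)^7 = kr 129,956.5581…
After kr 38,200.00 payment: kr 129,956.5581… − kr 38,200.00 = kr 91,756.5581…
Balance at month 12: kr 91,756.5581… × (1 + 0.0075)^5 = kr 95,249.4307…
Penalty: 12 × 0.5% × kr 123,334.00 = kr 7,400.04
Final settlement = outstanding balance + penalty = kr 95,249.4307… + kr 7,400.04 = kr 102,649.47

kr 102,649.47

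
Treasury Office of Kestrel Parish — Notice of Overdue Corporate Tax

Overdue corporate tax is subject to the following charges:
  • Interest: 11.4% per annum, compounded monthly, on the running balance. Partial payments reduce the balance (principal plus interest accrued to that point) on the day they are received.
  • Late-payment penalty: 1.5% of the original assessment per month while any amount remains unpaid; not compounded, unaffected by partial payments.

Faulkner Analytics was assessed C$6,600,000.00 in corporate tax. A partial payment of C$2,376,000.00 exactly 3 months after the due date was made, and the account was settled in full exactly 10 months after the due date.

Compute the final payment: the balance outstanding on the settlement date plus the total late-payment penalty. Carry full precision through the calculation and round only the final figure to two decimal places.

C$5,705,915.62

Monthly rate = 11.4% ÷ 12 = 0.95%
Balance at month 3: C$6,600,000.0000 × (1 + 0.0095)^3 = C$6,789,892.6087…
After C$2,376,000.00 payment: C$6,789,892.6087… − C$2,376,000.00 = C$4,413,892.6087…
Balance at month 10: C$4,413,892.6087… × (1 + 0.0095)^7 = C$4,715,915.6153…
Penalty: 10 × 1.5% × C$6,600,000.00 = C$990,000.00
Final settlement = outstanding balance + penalty = C$4,715,915.6153… + C$990,000.00 = C$5,705,915.62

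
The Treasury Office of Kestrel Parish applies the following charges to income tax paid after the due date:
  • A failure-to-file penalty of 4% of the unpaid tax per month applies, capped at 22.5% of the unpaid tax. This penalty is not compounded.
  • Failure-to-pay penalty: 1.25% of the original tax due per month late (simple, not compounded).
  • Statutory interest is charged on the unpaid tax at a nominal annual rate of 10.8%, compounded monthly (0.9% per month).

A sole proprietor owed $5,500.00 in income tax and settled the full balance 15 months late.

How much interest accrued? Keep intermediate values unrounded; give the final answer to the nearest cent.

$791.15

Interest: $5,500.00 × ((1 + 0.009)^15 − 1) = $5,500.00 × 0.1438458… = $791.1521…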